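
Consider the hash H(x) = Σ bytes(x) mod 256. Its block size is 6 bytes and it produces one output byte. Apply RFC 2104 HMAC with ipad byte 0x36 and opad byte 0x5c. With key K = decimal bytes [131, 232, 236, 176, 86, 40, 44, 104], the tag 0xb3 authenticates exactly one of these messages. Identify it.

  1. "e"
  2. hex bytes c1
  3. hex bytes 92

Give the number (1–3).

Key decimal bytes [131, 232, 236, 176, 86, 40, 44, 104] = 83 e8 ec b0 56 28 2c 68 is 8 bytes > B = 6, so hash it first: H(key) = 19, then zero-pad to 6 bytes: K' = 19 00 00 00 00 00.
K' ⊕ ipad = 2f 36 36 36 36 36; K' ⊕ opad = 45 5c 5c 5c 5c 5c.
m1: inner = H(2f 36 36 36 36 36 65) = a2; tag = H(45 5c 5c 5c 5c 5c a2) = b3 ← matches
m2: inner = H(2f 36 36 36 36 36 c1) = fe; tag = H(45 5c 5c 5c 5c 5c fe) = 0f
m3: inner = H(2f 36 36 36 36 36 92) = cf; tag = H(45 5c 5c 5c 5c 5c cf) = e0

1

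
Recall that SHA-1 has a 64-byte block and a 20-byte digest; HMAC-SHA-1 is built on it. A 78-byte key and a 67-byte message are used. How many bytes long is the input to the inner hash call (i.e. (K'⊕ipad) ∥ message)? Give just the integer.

131

Key is 78 > 64 bytes, so it is hashed to 20 bytes then zero-padded to 64: |K'| = 64.
Inner input = (K'⊕ipad) ∥ m → 64 + 67 = 131 bytes.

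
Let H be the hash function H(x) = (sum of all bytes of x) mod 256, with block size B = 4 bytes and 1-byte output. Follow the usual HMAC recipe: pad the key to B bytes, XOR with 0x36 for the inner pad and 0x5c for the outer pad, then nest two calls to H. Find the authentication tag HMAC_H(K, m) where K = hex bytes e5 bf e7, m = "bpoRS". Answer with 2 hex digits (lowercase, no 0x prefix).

Key hex bytes e5 bf e7 is 3 bytes ≤ B = 4; zero-pad to 4 bytes: K' = e5 bf e7 00.
K' ⊕ ipad = d3 89 d1 36.  K' ⊕ opad = b9 e3 bb 5c.
Inner input = (K'⊕ipad) ∥ m = d3 89 d1 36 ∥ 62 70 6f 52 53.
Inner hash: sum = 211+137+209+54+98+112+111+82+83 = 1097; mod 256 = 73 → 49.
Outer input = (K'⊕opad) ∥ inner = b9 e3 bb 5c ∥ 49.
Outer hash (tag): sum = 185+227+187+92+73 = 764; mod 256 = 252 → fc.

fc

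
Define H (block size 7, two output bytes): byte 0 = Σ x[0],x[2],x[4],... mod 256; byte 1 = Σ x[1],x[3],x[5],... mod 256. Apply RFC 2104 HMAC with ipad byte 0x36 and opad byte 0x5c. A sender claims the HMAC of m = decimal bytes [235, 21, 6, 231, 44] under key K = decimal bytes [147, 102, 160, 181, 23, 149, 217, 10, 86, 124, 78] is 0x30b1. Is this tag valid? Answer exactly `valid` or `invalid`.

Key decimal bytes [147, 102, 160, 181, 23, 149, 217, 10, 86, 124, 78] = 93 66 a0 b5 17 95 d9 0a 56 7c 4e is 11 bytes > B = 7, so hash it first: H(key) = c7 36, then zero-pad to 7 bytes: K' = c7 36 00 00 00 00 00.
K' ⊕ ipad = f1 00 36 36 36 36 36; K' ⊕ opad = 9b 6a 5c 5c 5c 5c 5c.
Inner hash: even-index sum = 655 mod 256 = 143; odd-index sum = 393 mod 256 = 137 → 8f 89.
Outer hash (recomputed tag): even-index sum = 568 mod 256 = 56; odd-index sum = 433 mod 256 = 177 → 38 b1.
Recomputed tag = 38b1; claimed = 30b1 → mismatch.

invalid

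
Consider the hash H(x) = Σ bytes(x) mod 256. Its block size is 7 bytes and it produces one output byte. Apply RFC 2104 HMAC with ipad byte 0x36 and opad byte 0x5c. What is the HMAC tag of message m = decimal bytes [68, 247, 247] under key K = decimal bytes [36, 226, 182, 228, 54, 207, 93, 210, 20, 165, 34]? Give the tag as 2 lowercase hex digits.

Key decimal bytes [36, 226, 182, 228, 54, 207, 93, 210, 20, 165, 34] = 24 e2 b6 e4 36 cf 5d d2 14 a5 22 is 11 bytes > B = 7, so hash it first: H(key) = af, then zero-pad to 7 bytes: K' = af 00 00 00 00 00 00.
K' ⊕ ipad = 99 36 36 36 36 36 36.  K' ⊕ opad = f3 5c 5c 5c 5c 5c 5c.
Inner input = (K'⊕ipad) ∥ m = 99 36 36 36 36 36 36 ∥ 44 f7 f7.
Inner hash: sum = 153+54+54+54+54+54+54+68+247+247 = 1039; mod 256 = 15 → 0f.
Outer input = (K'⊕opad) ∥ inner = f3 5c 5c 5c 5c 5c 5c ∥ 0f.
Outer hash (tag): sum = 243+92+92+92+92+92+92+15 = 810; mod 256 = 42 → 2a.

2a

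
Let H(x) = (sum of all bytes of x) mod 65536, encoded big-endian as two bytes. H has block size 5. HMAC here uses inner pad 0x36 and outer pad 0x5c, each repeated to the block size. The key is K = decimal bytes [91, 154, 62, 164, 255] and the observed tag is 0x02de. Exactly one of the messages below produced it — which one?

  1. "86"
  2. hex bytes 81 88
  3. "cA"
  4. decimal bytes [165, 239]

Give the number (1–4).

4

Key decimal bytes [91, 154, 62, 164, 255] = 5b 9a 3e a4 ff is exactly B = 5 bytes: K' = 5b 9a 3e a4 ff.
K' ⊕ ipad = 6d ac 08 92 c9; K' ⊕ opad = 07 c6 62 f8 a3.
m1: inner = H(6d ac 08 92 c9 38 36) = 02 ea; tag = H(07 c6 62 f8 a3 02 ea) = 03b6
m2: inner = H(6d ac 08 92 c9 81 88) = 03 85; tag = H(07 c6 62 f8 a3 03 85) = 0352
m3: inner = H(6d ac 08 92 c9 63 41) = 03 20; tag = H(07 c6 62 f8 a3 03 20) = 02ed
m4: inner = H(6d ac 08 92 c9 a5 ef) = 04 10; tag = H(07 c6 62 f8 a3 04 10) = 02de ← matches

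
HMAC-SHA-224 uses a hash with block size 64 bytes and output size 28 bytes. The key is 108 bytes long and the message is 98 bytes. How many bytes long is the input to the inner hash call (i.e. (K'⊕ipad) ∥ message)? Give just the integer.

Key is 108 > 64 bytes, so it is hashed to 28 bytes then zero-padded to 64: |K'| = 64.
Inner input = (K'⊕ipad) ∥ m → 64 + 98 = 162 bytes.

162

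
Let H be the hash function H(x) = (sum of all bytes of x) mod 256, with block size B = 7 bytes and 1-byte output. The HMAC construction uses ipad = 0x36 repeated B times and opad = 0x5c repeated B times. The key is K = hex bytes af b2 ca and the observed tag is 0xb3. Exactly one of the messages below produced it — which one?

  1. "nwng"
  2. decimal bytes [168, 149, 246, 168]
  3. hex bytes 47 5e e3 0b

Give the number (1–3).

Key hex bytes af b2 ca is 3 bytes ≤ B = 7; zero-pad to 7 bytes: K' = af b2 ca 00 00 00 00.
K' ⊕ ipad = 99 84 fc 36 36 36 36; K' ⊕ opad = f3 ee 96 5c 5c 5c 5c.
m1: inner = H(99 84 fc 36 36 36 36 6e 77 6e 67) = ab; tag = H(f3 ee 96 5c 5c 5c 5c ab) = 92
m2: inner = H(99 84 fc 36 36 36 36 a8 95 f6 a8) = cc; tag = H(f3 ee 96 5c 5c 5c 5c cc) = b3 ← matches
m3: inner = H(99 84 fc 36 36 36 36 47 5e e3 0b) = 84; tag = H(f3 ee 96 5c 5c 5c 5c 84) = 6b

2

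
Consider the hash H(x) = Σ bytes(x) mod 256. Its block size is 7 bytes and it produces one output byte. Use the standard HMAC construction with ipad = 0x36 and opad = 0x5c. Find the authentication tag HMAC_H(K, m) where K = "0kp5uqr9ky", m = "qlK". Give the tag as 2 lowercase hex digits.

Key "0kp5uqr9ky" = 30 6b 70 35 75 71 72 39 6b 79 is 10 bytes > B = 7, so hash it first: H(key) = b5, then zero-pad to 7 bytes: K' = b5 00 00 00 00 00 00.
K' ⊕ ipad = 83 36 36 36 36 36 36.  K' ⊕ opad = e9 5c 5c 5c 5c 5c 5c.
Inner input = (K'⊕ipad) ∥ m = 83 36 36 36 36 36 36 ∥ 71 6c 4b.
Inner hash: sum = 131+54+54+54+54+54+54+113+108+75 = 751; mod 256 = 239 → ef.
Outer input = (K'⊕opad) ∥ inner = e9 5c 5c 5c 5c 5c 5c ∥ ef.
Outer hash (tag): sum = 233+92+92+92+92+92+92+239 = 1024; mod 256 = 0 → 00.

00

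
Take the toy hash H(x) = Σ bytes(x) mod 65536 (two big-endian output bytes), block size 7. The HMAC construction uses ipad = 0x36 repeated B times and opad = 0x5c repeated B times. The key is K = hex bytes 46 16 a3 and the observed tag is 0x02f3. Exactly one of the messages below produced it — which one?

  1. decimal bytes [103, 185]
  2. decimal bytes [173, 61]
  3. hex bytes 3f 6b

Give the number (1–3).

1

Key hex bytes 46 16 a3 is 3 bytes ≤ B = 7; zero-pad to 7 bytes: K' = 46 16 a3 00 00 00 00.
K' ⊕ ipad = 70 20 95 36 36 36 36; K' ⊕ opad = 1a 4a ff 5c 5c 5c 5c.
m1: inner = H(70 20 95 36 36 36 36 67 b9) = 03 1d; tag = H(1a 4a ff 5c 5c 5c 5c 03 1d) = 02f3 ← matches
m2: inner = H(70 20 95 36 36 36 36 ad 3d) = 02 e7; tag = H(1a 4a ff 5c 5c 5c 5c 02 e7) = 03bc
m3: inner = H(70 20 95 36 36 36 36 3f 6b) = 02 a7; tag = H(1a 4a ff 5c 5c 5c 5c 02 a7) = 037c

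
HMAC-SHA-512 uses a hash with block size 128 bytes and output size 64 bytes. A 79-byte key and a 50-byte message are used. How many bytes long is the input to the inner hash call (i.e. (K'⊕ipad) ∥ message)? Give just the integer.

178

Key is 79 ≤ 128 bytes, zero-padded: |K'| = 128.
Inner input = (K'⊕ipad) ∥ m → 128 + 50 = 178 bytes.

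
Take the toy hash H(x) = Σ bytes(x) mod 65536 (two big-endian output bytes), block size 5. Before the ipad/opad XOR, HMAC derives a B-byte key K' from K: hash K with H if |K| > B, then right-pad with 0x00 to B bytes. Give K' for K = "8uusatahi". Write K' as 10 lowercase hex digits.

|K| = 9 > B = 5, so first hash the key.
H(K): sum = 56+117+117+115+97+116+97+104+105 = 924 → 03 9c.
Zero-pad H(K) = 03 9c to 5 bytes: K' = 03 9c 00 00 00.

039c000000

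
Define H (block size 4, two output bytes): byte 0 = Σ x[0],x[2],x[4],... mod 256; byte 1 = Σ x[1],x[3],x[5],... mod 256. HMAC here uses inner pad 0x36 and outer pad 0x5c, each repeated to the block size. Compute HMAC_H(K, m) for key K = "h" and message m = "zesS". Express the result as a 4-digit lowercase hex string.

Key "h" = 68 is 1 byte ≤ B = 4; zero-pad to 4 bytes: K' = 68 00 00 00.
K' ⊕ ipad = 5e 36 36 36.  K' ⊕ opad = 34 5c 5c 5c.
Inner input = (K'⊕ipad) ∥ m = 5e 36 36 36 ∥ 7a 65 73 53.
Inner hash: even-index sum = 385 mod 256 = 129; odd-index sum = 292 mod 256 = 36 → 81 24.
Outer input = (K'⊕opad) ∥ inner = 34 5c 5c 5c ∥ 81 24.
Outer hash (tag): even-index sum = 273 mod 256 = 17; odd-index sum = 220 mod 256 = 220 → 11 dc.

11dc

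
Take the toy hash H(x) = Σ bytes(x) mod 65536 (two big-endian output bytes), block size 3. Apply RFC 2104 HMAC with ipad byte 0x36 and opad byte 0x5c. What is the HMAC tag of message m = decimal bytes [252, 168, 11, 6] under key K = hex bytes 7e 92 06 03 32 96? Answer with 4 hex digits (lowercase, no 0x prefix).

Key hex bytes 7e 92 06 03 32 96 is 6 bytes > B = 3, so hash it first: H(key) = 01 e1, then zero-pad to 3 bytes: K' = 01 e1 00.
K' ⊕ ipad = 37 d7 36.  K' ⊕ opad = 5d bd 5c.
Inner input = (K'⊕ipad) ∥ m = 37 d7 36 ∥ fc a8 0b 06.
Inner hash: sum = 55+215+54+252+168+11+6 = 761 → 02 f9.
Outer input = (K'⊕opad) ∥ inner = 5d bd 5c ∥ 02 f9.
Outer hash (tag): sum = 93+189+92+2+249 = 625 → 02 71.

0271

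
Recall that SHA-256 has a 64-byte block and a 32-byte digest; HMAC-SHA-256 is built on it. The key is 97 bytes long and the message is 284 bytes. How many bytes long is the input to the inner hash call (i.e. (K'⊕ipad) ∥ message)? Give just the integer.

348

Key is 97 > 64 bytes, so it is hashed to 32 bytes then zero-padded to 64: |K'| = 64.
Inner input = (K'⊕ipad) ∥ m → 64 + 284 = 348 bytes.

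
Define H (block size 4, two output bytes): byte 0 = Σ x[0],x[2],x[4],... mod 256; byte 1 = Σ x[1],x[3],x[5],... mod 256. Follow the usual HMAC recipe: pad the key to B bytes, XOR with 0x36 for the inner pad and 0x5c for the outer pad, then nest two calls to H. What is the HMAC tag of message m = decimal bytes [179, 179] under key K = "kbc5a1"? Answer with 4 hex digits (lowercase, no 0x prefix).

Key "kbc5a1" = 6b 62 63 35 61 31 is 6 bytes > B = 4, so hash it first: H(key) = 2f c8, then zero-pad to 4 bytes: K' = 2f c8 00 00.
K' ⊕ ipad = 19 fe 36 36.  K' ⊕ opad = 73 94 5c 5c.
Inner input = (K'⊕ipad) ∥ m = 19 fe 36 36 ∥ b3 b3.
Inner hash: even-index sum = 258 mod 256 = 2; odd-index sum = 487 mod 256 = 231 → 02 e7.
Outer input = (K'⊕opad) ∥ inner = 73 94 5c 5c ∥ 02 e7.
Outer hash (tag): even-index sum = 209 mod 256 = 209; odd-index sum = 471 mod 256 = 215 → d1 d7.

d1d7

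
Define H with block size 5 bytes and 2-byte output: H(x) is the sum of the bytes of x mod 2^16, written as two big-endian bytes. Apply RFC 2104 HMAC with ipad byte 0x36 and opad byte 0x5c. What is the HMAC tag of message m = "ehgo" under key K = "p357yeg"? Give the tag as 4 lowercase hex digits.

Key "p357yeg" = 70 33 35 37 79 65 67 is 7 bytes > B = 5, so hash it first: H(key) = 02 54, then zero-pad to 5 bytes: K' = 02 54 00 00 00.
K' ⊕ ipad = 34 62 36 36 36.  K' ⊕ opad = 5e 08 5c 5c 5c.
Inner input = (K'⊕ipad) ∥ m = 34 62 36 36 36 ∥ 65 68 67 6f.
Inner hash: sum = 52+98+54+54+54+101+104+103+111 = 731 → 02 db.
Outer input = (K'⊕opad) ∥ inner = 5e 08 5c 5c 5c ∥ 02 db.
Outer hash (tag): sum = 94+8+92+92+92+2+219 = 599 → 02 57.

0257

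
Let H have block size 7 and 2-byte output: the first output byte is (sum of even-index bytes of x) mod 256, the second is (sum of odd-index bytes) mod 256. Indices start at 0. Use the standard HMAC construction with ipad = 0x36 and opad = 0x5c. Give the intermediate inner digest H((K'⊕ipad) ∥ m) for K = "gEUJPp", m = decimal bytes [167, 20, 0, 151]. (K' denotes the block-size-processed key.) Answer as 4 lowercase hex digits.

Key "gEUJPp" = 67 45 55 4a 50 70 is 6 bytes ≤ B = 7; zero-pad to 7 bytes: K' = 67 45 55 4a 50 70 00.
K' ⊕ ipad = 51 73 63 7c 66 46 36.
Inner input = 51 73 63 7c 66 46 36 ∥ a7 14 00 97.
Inner hash: even-index sum = 507 mod 256 = 251; odd-index sum = 476 mod 256 = 220 → fb dc.

fbdc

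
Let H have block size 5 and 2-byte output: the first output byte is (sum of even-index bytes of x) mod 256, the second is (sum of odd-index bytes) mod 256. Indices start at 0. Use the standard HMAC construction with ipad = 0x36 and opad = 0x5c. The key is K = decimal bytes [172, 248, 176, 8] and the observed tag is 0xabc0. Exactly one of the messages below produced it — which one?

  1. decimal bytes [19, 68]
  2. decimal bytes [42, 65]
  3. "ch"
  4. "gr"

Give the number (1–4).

4

Key decimal bytes [172, 248, 176, 8] = ac f8 b0 08 is 4 bytes ≤ B = 5; zero-pad to 5 bytes: K' = ac f8 b0 08 00.
K' ⊕ ipad = 9a ce 86 3e 36; K' ⊕ opad = f0 a4 ec 54 5c.
m1: inner = H(9a ce 86 3e 36 13 44) = 9a 1f; tag = H(f0 a4 ec 54 5c 9a 1f) = 5792
m2: inner = H(9a ce 86 3e 36 2a 41) = 97 36; tag = H(f0 a4 ec 54 5c 97 36) = 6e8f
m3: inner = H(9a ce 86 3e 36 63 68) = be 6f; tag = H(f0 a4 ec 54 5c be 6f) = a7b6
m4: inner = H(9a ce 86 3e 36 67 72) = c8 73; tag = H(f0 a4 ec 54 5c c8 73) = abc0 ← matches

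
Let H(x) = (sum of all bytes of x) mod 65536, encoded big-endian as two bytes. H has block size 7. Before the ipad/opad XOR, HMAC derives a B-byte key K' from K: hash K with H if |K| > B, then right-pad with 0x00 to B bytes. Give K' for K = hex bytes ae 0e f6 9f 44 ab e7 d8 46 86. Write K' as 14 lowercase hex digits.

05cb0000000000

|K| = 10 > B = 7, so first hash the key.
H(K): sum = 174+14+246+159+68+171+231+216+70+134 = 1483 → 05 cb.
Zero-pad H(K) = 05 cb to 7 bytes: K' = 05 cb 00 00 00 00 00.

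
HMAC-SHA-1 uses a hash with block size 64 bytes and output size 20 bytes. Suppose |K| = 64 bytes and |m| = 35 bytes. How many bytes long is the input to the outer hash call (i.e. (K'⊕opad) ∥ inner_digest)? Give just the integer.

Key is 64 ≤ 64 bytes, zero-padded: |K'| = 64.
Outer input = (K'⊕opad) ∥ H(inner) → 64 + 20 = 84 bytes.

84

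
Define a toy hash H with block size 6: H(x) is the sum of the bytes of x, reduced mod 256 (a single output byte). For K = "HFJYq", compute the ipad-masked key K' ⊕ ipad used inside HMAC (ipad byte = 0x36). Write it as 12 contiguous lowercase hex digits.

Key "HFJYq" = 48 46 4a 59 71 is 5 bytes ≤ B = 6; zero-pad to 6 bytes: K' = 48 46 4a 59 71 00.
XOR each byte with 0x36: 48⊕36=7e, 46⊕36=70, 4a⊕36=7c, 59⊕36=6f, 71⊕36=47, 00⊕36=36.

7e707c6f4736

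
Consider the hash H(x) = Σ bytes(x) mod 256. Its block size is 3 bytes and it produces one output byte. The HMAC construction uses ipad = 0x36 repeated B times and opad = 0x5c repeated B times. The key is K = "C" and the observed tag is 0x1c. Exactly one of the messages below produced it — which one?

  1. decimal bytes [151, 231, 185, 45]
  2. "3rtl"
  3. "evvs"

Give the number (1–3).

1

Key "C" = 43 is 1 byte ≤ B = 3; zero-pad to 3 bytes: K' = 43 00 00.
K' ⊕ ipad = 75 36 36; K' ⊕ opad = 1f 5c 5c.
m1: inner = H(75 36 36 97 e7 b9 2d) = 45; tag = H(1f 5c 5c 45) = 1c ← matches
m2: inner = H(75 36 36 33 72 74 6c) = 66; tag = H(1f 5c 5c 66) = 3d
m3: inner = H(75 36 36 65 76 76 73) = a5; tag = H(1f 5c 5c a5) = 7c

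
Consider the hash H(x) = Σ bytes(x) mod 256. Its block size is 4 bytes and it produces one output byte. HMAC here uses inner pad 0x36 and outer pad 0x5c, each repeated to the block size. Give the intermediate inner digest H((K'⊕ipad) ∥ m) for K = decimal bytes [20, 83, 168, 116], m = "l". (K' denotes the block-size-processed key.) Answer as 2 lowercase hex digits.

d3

Key decimal bytes [20, 83, 168, 116] = 14 53 a8 74 is exactly B = 4 bytes: K' = 14 53 a8 74.
K' ⊕ ipad = 22 65 9e 42.
Inner input = 22 65 9e 42 ∥ 6c.
Inner hash: sum = 34+101+158+66+108 = 467; mod 256 = 211 → d3.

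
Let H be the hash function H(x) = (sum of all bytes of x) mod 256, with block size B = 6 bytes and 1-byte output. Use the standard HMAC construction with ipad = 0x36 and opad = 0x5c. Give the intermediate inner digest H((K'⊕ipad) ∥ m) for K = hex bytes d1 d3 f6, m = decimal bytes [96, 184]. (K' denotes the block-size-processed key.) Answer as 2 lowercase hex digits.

46

Key hex bytes d1 d3 f6 is 3 bytes ≤ B = 6; zero-pad to 6 bytes: K' = d1 d3 f6 00 00 00.
K' ⊕ ipad = e7 e5 c0 36 36 36.
Inner input = e7 e5 c0 36 36 36 ∥ 60 b8.
Inner hash: sum = 231+229+192+54+54+54+96+184 = 1094; mod 256 = 70 → 46.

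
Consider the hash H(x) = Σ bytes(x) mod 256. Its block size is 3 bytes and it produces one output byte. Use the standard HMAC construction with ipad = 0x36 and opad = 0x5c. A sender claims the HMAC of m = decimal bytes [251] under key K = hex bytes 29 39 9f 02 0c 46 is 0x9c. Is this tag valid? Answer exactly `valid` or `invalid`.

Key hex bytes 29 39 9f 02 0c 46 is 6 bytes > B = 3, so hash it first: H(key) = 55, then zero-pad to 3 bytes: K' = 55 00 00.
K' ⊕ ipad = 63 36 36; K' ⊕ opad = 09 5c 5c.
Inner hash: sum = 99+54+54+251 = 458; mod 256 = 202 → ca.
Outer hash (recomputed tag): sum = 9+92+92+202 = 395; mod 256 = 139 → 8b.
Recomputed tag = 8b; claimed = 9c → mismatch.

invalid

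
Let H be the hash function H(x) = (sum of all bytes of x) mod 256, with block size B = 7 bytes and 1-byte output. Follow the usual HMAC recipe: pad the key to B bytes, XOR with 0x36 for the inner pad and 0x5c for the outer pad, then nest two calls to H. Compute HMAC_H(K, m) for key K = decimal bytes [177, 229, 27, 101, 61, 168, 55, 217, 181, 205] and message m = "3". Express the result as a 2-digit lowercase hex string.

Key decimal bytes [177, 229, 27, 101, 61, 168, 55, 217, 181, 205] = b1 e5 1b 65 3d a8 37 d9 b5 cd is 10 bytes > B = 7, so hash it first: H(key) = 8d, then zero-pad to 7 bytes: K' = 8d 00 00 00 00 00 00.
K' ⊕ ipad = bb 36 36 36 36 36 36.  K' ⊕ opad = d1 5c 5c 5c 5c 5c 5c.
Inner input = (K'⊕ipad) ∥ m = bb 36 36 36 36 36 36 ∥ 33.
Inner hash: sum = 187+54+54+54+54+54+54+51 = 562; mod 256 = 50 → 32.
Outer input = (K'⊕opad) ∥ inner = d1 5c 5c 5c 5c 5c 5c ∥ 32.
Outer hash (tag): sum = 209+92+92+92+92+92+92+50 = 811; mod 256 = 43 → 2b.

2b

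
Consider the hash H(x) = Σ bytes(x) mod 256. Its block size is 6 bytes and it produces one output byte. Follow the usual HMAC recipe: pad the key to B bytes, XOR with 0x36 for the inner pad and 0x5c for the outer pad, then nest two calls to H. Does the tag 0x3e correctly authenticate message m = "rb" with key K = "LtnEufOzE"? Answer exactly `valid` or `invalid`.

invalid

Key "LtnEufOzE" = 4c 74 6e 45 75 66 4f 7a 45 is 9 bytes > B = 6, so hash it first: H(key) = 5c, then zero-pad to 6 bytes: K' = 5c 00 00 00 00 00.
K' ⊕ ipad = 6a 36 36 36 36 36; K' ⊕ opad = 00 5c 5c 5c 5c 5c.
Inner hash: sum = 106+54+54+54+54+54+114+98 = 588; mod 256 = 76 → 4c.
Outer hash (recomputed tag): sum = 0+92+92+92+92+92+76 = 536; mod 256 = 24 → 18.
Recomputed tag = 18; claimed = 3e → mismatch.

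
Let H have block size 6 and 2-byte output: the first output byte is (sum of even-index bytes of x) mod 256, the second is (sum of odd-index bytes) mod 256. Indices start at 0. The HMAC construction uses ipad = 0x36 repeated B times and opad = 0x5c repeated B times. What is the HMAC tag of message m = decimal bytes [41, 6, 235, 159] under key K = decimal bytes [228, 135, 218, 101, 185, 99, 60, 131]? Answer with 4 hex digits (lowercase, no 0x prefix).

Key decimal bytes [228, 135, 218, 101, 185, 99, 60, 131] = e4 87 da 65 b9 63 3c 83 is 8 bytes > B = 6, so hash it first: H(key) = b3 d2, then zero-pad to 6 bytes: K' = b3 d2 00 00 00 00.
K' ⊕ ipad = 85 e4 36 36 36 36.  K' ⊕ opad = ef 8e 5c 5c 5c 5c.
Inner input = (K'⊕ipad) ∥ m = 85 e4 36 36 36 36 ∥ 29 06 eb 9f.
Inner hash: even-index sum = 517 mod 256 = 5; odd-index sum = 501 mod 256 = 245 → 05 f5.
Outer input = (K'⊕opad) ∥ inner = ef 8e 5c 5c 5c 5c ∥ 05 f5.
Outer hash (tag): even-index sum = 428 mod 256 = 172; odd-index sum = 571 mod 256 = 59 → ac 3b.

ac3b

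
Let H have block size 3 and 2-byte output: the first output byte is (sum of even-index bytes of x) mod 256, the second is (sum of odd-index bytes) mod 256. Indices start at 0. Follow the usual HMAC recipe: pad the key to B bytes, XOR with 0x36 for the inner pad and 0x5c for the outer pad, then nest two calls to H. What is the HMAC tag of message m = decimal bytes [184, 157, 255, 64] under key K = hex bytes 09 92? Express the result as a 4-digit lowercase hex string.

0c20

Key hex bytes 09 92 is 2 bytes ≤ B = 3; zero-pad to 3 bytes: K' = 09 92 00.
K' ⊕ ipad = 3f a4 36.  K' ⊕ opad = 55 ce 5c.
Inner input = (K'⊕ipad) ∥ m = 3f a4 36 ∥ b8 9d ff 40.
Inner hash: even-index sum = 338 mod 256 = 82; odd-index sum = 603 mod 256 = 91 → 52 5b.
Outer input = (K'⊕opad) ∥ inner = 55 ce 5c ∥ 52 5b.
Outer hash (tag): even-index sum = 268 mod 256 = 12; odd-index sum = 288 mod 256 = 32 → 0c 20.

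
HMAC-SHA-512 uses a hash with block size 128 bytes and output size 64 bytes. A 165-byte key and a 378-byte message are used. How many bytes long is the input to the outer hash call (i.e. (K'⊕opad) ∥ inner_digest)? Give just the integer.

Key is 165 > 128 bytes, so it is hashed to 64 bytes then zero-padded to 128: |K'| = 128.
Outer input = (K'⊕opad) ∥ H(inner) → 128 + 64 = 192 bytes.

192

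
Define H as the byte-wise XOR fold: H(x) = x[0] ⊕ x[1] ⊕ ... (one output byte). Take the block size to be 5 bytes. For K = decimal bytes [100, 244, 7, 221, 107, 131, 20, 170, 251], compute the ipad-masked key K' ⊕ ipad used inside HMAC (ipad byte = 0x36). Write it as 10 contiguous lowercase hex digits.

Key decimal bytes [100, 244, 7, 221, 107, 131, 20, 170, 251] = 64 f4 07 dd 6b 83 14 aa fb is 9 bytes > B = 5, so hash it first: H(key) = e7, then zero-pad to 5 bytes: K' = e7 00 00 00 00.
XOR each byte with 0x36: e7⊕36=d1, 00⊕36=36, 00⊕36=36, 00⊕36=36, 00⊕36=36.

d136363636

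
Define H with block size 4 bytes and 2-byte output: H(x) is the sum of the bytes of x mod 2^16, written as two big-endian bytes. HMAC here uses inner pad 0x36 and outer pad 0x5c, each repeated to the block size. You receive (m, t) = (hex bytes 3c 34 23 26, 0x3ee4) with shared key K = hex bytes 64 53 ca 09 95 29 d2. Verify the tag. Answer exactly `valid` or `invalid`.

invalid

Key hex bytes 64 53 ca 09 95 29 d2 is 7 bytes > B = 4, so hash it first: H(key) = 03 1a, then zero-pad to 4 bytes: K' = 03 1a 00 00.
K' ⊕ ipad = 35 2c 36 36; K' ⊕ opad = 5f 46 5c 5c.
Inner hash: sum = 53+44+54+54+60+52+35+38 = 390 → 01 86.
Outer hash (recomputed tag): sum = 95+70+92+92+1+134 = 484 → 01 e4.
Recomputed tag = 01e4; claimed = 3ee4 → mismatch.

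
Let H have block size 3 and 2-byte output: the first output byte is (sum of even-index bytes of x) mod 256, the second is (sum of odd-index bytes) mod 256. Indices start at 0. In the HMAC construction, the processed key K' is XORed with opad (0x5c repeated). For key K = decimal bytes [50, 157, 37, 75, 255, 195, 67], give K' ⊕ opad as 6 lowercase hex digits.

Key decimal bytes [50, 157, 37, 75, 255, 195, 67] = 32 9d 25 4b ff c3 43 is 7 bytes > B = 3, so hash it first: H(key) = 99 ab, then zero-pad to 3 bytes: K' = 99 ab 00.
XOR each byte with 0x5c: 99⊕5c=c5, ab⊕5c=f7, 00⊕5c=5c.

c5f75c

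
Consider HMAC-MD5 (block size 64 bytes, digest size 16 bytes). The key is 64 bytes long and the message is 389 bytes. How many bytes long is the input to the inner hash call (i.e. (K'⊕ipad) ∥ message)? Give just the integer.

453

Key is 64 ≤ 64 bytes, zero-padded: |K'| = 64.
Inner input = (K'⊕ipad) ∥ m → 64 + 389 = 453 bytes.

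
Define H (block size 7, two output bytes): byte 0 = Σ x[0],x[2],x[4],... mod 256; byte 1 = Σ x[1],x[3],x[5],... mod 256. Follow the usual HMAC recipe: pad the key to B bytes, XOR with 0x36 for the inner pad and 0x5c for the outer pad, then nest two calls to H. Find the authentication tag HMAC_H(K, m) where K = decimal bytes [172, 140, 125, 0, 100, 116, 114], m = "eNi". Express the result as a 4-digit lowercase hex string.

771d

Key decimal bytes [172, 140, 125, 0, 100, 116, 114] = ac 8c 7d 00 64 74 72 is exactly B = 7 bytes: K' = ac 8c 7d 00 64 74 72.
K' ⊕ ipad = 9a ba 4b 36 52 42 44.  K' ⊕ opad = f0 d0 21 5c 38 28 2e.
Inner input = (K'⊕ipad) ∥ m = 9a ba 4b 36 52 42 44 ∥ 65 4e 69.
Inner hash: even-index sum = 457 mod 256 = 201; odd-index sum = 512 mod 256 = 0 → c9 00.
Outer input = (K'⊕opad) ∥ inner = f0 d0 21 5c 38 28 2e ∥ c9 00.
Outer hash (tag): even-index sum = 375 mod 256 = 119; odd-index sum = 541 mod 256 = 29 → 77 1d.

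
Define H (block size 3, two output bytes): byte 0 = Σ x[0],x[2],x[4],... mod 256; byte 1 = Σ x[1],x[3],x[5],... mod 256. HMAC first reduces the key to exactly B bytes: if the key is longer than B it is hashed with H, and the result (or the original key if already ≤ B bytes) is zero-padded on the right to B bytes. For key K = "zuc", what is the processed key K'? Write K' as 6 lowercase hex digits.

7a7563

Key "zuc" = 7a 75 63 is exactly B = 3 bytes: K' = 7a 75 63.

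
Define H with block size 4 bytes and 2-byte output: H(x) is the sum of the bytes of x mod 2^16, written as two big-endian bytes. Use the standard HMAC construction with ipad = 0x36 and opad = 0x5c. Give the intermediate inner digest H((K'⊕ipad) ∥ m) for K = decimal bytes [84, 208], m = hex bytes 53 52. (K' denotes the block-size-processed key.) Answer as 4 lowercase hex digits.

0259

Key decimal bytes [84, 208] = 54 d0 is 2 bytes ≤ B = 4; zero-pad to 4 bytes: K' = 54 d0 00 00.
K' ⊕ ipad = 62 e6 36 36.
Inner input = 62 e6 36 36 ∥ 53 52.
Inner hash: sum = 98+230+54+54+83+82 = 601 → 02 59.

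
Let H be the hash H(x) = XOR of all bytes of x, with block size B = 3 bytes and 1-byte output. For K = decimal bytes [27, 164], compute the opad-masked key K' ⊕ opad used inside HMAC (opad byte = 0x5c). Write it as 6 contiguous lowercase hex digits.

Key decimal bytes [27, 164] = 1b a4 is 2 bytes ≤ B = 3; zero-pad to 3 bytes: K' = 1b a4 00.
XOR each byte with 0x5c: 1b⊕5c=47, a4⊕5c=f8, 00⊕5c=5c.

47f85c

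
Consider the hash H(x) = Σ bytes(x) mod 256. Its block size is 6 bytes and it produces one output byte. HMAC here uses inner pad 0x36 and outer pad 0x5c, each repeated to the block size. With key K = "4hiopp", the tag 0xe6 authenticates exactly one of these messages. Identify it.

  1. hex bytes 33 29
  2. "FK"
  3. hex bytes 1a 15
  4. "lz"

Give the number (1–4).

Key "4hiopp" = 34 68 69 6f 70 70 is exactly B = 6 bytes: K' = 34 68 69 6f 70 70.
K' ⊕ ipad = 02 5e 5f 59 46 46; K' ⊕ opad = 68 34 35 33 2c 2c.
m1: inner = H(02 5e 5f 59 46 46 33 29) = 00; tag = H(68 34 35 33 2c 2c 00) = 5c
m2: inner = H(02 5e 5f 59 46 46 46 4b) = 35; tag = H(68 34 35 33 2c 2c 35) = 91
m3: inner = H(02 5e 5f 59 46 46 1a 15) = d3; tag = H(68 34 35 33 2c 2c d3) = 2f
m4: inner = H(02 5e 5f 59 46 46 6c 7a) = 8a; tag = H(68 34 35 33 2c 2c 8a) = e6 ← matches

4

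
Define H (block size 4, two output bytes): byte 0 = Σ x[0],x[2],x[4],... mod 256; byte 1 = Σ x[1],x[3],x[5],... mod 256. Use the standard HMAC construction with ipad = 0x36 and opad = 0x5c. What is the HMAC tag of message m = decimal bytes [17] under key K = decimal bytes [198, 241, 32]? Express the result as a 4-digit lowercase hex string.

2d06

Key decimal bytes [198, 241, 32] = c6 f1 20 is 3 bytes ≤ B = 4; zero-pad to 4 bytes: K' = c6 f1 20 00.
K' ⊕ ipad = f0 c7 16 36.  K' ⊕ opad = 9a ad 7c 5c.
Inner input = (K'⊕ipad) ∥ m = f0 c7 16 36 ∥ 11.
Inner hash: even-index sum = 279 mod 256 = 23; odd-index sum = 253 mod 256 = 253 → 17 fd.
Outer input = (K'⊕opad) ∥ inner = 9a ad 7c 5c ∥ 17 fd.
Outer hash (tag): even-index sum = 301 mod 256 = 45; odd-index sum = 518 mod 256 = 6 → 2d 06.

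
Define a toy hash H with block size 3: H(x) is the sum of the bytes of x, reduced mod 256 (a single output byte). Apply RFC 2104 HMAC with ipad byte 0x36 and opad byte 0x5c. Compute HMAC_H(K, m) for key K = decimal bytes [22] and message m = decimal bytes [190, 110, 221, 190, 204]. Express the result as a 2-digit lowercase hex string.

Key decimal bytes [22] = 16 is 1 byte ≤ B = 3; zero-pad to 3 bytes: K' = 16 00 00.
K' ⊕ ipad = 20 36 36.  K' ⊕ opad = 4a 5c 5c.
Inner input = (K'⊕ipad) ∥ m = 20 36 36 ∥ be 6e dd be cc.
Inner hash: sum = 32+54+54+190+110+221+190+204 = 1055; mod 256 = 31 → 1f.
Outer input = (K'⊕opad) ∥ inner = 4a 5c 5c ∥ 1f.
Outer hash (tag): sum = 74+92+92+31 = 289; mod 256 = 33 → 21.

21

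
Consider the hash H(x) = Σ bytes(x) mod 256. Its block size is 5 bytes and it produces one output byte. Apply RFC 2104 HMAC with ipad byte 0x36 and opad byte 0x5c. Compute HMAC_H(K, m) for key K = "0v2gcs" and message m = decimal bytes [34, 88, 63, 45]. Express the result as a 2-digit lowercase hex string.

9a

Key "0v2gcs" = 30 76 32 67 63 73 is 6 bytes > B = 5, so hash it first: H(key) = 15, then zero-pad to 5 bytes: K' = 15 00 00 00 00.
K' ⊕ ipad = 23 36 36 36 36.  K' ⊕ opad = 49 5c 5c 5c 5c.
Inner input = (K'⊕ipad) ∥ m = 23 36 36 36 36 ∥ 22 58 3f 2d.
Inner hash: sum = 35+54+54+54+54+34+88+63+45 = 481; mod 256 = 225 → e1.
Outer input = (K'⊕opad) ∥ inner = 49 5c 5c 5c 5c ∥ e1.
Outer hash (tag): sum = 73+92+92+92+92+225 = 666; mod 256 = 154 → 9a.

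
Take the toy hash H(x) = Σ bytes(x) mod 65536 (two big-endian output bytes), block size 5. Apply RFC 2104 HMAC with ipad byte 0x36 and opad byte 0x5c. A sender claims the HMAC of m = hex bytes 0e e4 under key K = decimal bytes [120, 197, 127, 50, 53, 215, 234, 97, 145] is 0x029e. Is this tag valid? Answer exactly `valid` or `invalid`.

valid

Key decimal bytes [120, 197, 127, 50, 53, 215, 234, 97, 145] = 78 c5 7f 32 35 d7 ea 61 91 is 9 bytes > B = 5, so hash it first: H(key) = 04 d6, then zero-pad to 5 bytes: K' = 04 d6 00 00 00.
K' ⊕ ipad = 32 e0 36 36 36; K' ⊕ opad = 58 8a 5c 5c 5c.
Inner hash: sum = 50+224+54+54+54+14+228 = 678 → 02 a6.
Outer hash (recomputed tag): sum = 88+138+92+92+92+2+166 = 670 → 02 9e.
Recomputed tag = 029e; claimed = 029e → match.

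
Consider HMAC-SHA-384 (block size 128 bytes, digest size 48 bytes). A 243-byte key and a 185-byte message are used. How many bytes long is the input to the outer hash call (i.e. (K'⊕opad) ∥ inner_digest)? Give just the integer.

Key is 243 > 128 bytes, so it is hashed to 48 bytes then zero-padded to 128: |K'| = 128.
Outer input = (K'⊕opad) ∥ H(inner) → 128 + 48 = 176 bytes.

176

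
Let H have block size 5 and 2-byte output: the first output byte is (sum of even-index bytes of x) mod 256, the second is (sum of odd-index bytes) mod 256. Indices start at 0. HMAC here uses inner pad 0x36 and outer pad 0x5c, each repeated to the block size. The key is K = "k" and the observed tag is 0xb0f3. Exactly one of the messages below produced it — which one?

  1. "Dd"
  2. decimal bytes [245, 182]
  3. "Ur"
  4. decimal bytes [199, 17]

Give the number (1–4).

Key "k" = 6b is 1 byte ≤ B = 5; zero-pad to 5 bytes: K' = 6b 00 00 00 00.
K' ⊕ ipad = 5d 36 36 36 36; K' ⊕ opad = 37 5c 5c 5c 5c.
m1: inner = H(5d 36 36 36 36 44 64) = 2d b0; tag = H(37 5c 5c 5c 5c 2d b0) = 9fe5
m2: inner = H(5d 36 36 36 36 f5 b6) = 7f 61; tag = H(37 5c 5c 5c 5c 7f 61) = 5037
m3: inner = H(5d 36 36 36 36 55 72) = 3b c1; tag = H(37 5c 5c 5c 5c 3b c1) = b0f3 ← matches
m4: inner = H(5d 36 36 36 36 c7 11) = da 33; tag = H(37 5c 5c 5c 5c da 33) = 2292

3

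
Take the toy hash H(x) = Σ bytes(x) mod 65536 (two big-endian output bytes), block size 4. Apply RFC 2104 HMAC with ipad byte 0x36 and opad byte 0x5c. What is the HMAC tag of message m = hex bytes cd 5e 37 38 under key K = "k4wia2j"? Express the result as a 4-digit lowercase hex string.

Key "k4wia2j" = 6b 34 77 69 61 32 6a is 7 bytes > B = 4, so hash it first: H(key) = 02 7c, then zero-pad to 4 bytes: K' = 02 7c 00 00.
K' ⊕ ipad = 34 4a 36 36.  K' ⊕ opad = 5e 20 5c 5c.
Inner input = (K'⊕ipad) ∥ m = 34 4a 36 36 ∥ cd 5e 37 38.
Inner hash: sum = 52+74+54+54+205+94+55+56 = 644 → 02 84.
Outer input = (K'⊕opad) ∥ inner = 5e 20 5c 5c ∥ 02 84.
Outer hash (tag): sum = 94+32+92+92+2+132 = 444 → 01 bc.

01bc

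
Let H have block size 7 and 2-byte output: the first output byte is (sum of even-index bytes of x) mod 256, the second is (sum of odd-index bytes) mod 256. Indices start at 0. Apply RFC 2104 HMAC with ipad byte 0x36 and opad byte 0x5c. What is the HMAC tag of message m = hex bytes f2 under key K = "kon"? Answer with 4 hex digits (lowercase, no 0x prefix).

d80c

Key "kon" = 6b 6f 6e is 3 bytes ≤ B = 7; zero-pad to 7 bytes: K' = 6b 6f 6e 00 00 00 00.
K' ⊕ ipad = 5d 59 58 36 36 36 36.  K' ⊕ opad = 37 33 32 5c 5c 5c 5c.
Inner input = (K'⊕ipad) ∥ m = 5d 59 58 36 36 36 36 ∥ f2.
Inner hash: even-index sum = 289 mod 256 = 33; odd-index sum = 439 mod 256 = 183 → 21 b7.
Outer input = (K'⊕opad) ∥ inner = 37 33 32 5c 5c 5c 5c ∥ 21 b7.
Outer hash (tag): even-index sum = 472 mod 256 = 216; odd-index sum = 268 mod 256 = 12 → d8 0c.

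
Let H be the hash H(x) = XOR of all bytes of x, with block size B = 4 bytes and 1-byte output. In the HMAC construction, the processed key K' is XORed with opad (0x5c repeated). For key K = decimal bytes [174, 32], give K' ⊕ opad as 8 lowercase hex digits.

Key decimal bytes [174, 32] = ae 20 is 2 bytes ≤ B = 4; zero-pad to 4 bytes: K' = ae 20 00 00.
XOR each byte with 0x5c: ae⊕5c=f2, 20⊕5c=7c, 00⊕5c=5c, 00⊕5c=5c.

f27c5c5c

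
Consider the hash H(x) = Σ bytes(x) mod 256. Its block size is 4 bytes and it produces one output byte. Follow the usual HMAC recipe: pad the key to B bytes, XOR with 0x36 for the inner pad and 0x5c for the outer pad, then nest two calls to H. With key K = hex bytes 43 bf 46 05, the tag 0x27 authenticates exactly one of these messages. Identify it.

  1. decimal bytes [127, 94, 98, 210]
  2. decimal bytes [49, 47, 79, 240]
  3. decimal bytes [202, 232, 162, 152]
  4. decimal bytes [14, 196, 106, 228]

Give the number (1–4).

Key hex bytes 43 bf 46 05 is exactly B = 4 bytes: K' = 43 bf 46 05.
K' ⊕ ipad = 75 89 70 33; K' ⊕ opad = 1f e3 1a 59.
m1: inner = H(75 89 70 33 7f 5e 62 d2) = b2; tag = H(1f e3 1a 59 b2) = 27 ← matches
m2: inner = H(75 89 70 33 31 2f 4f f0) = 40; tag = H(1f e3 1a 59 40) = b5
m3: inner = H(75 89 70 33 ca e8 a2 98) = 8d; tag = H(1f e3 1a 59 8d) = 02
m4: inner = H(75 89 70 33 0e c4 6a e4) = c1; tag = H(1f e3 1a 59 c1) = 36

1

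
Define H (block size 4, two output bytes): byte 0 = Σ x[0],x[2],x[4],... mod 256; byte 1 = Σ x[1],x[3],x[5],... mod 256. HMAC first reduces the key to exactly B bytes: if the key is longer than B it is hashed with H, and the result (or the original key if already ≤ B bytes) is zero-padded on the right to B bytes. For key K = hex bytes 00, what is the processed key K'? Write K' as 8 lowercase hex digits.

00000000

Key hex bytes 00 is 1 byte ≤ B = 4; zero-pad to 4 bytes: K' = 00 00 00 00.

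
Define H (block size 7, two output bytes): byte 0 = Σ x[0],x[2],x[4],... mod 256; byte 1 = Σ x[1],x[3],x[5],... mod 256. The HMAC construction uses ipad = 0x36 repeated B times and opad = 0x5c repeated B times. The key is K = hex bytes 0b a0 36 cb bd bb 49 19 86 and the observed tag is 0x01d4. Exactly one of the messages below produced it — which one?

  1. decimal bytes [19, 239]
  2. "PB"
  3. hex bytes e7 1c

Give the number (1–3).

3

Key hex bytes 0b a0 36 cb bd bb 49 19 86 is 9 bytes > B = 7, so hash it first: H(key) = cd 3f, then zero-pad to 7 bytes: K' = cd 3f 00 00 00 00 00.
K' ⊕ ipad = fb 09 36 36 36 36 36; K' ⊕ opad = 91 63 5c 5c 5c 5c 5c.
m1: inner = H(fb 09 36 36 36 36 36 13 ef) = 8c 88; tag = H(91 63 5c 5c 5c 5c 5c 8c 88) = 2da7
m2: inner = H(fb 09 36 36 36 36 36 50 42) = df c5; tag = H(91 63 5c 5c 5c 5c 5c df c5) = 6afa
m3: inner = H(fb 09 36 36 36 36 36 e7 1c) = b9 5c; tag = H(91 63 5c 5c 5c 5c 5c b9 5c) = 01d4 ← matches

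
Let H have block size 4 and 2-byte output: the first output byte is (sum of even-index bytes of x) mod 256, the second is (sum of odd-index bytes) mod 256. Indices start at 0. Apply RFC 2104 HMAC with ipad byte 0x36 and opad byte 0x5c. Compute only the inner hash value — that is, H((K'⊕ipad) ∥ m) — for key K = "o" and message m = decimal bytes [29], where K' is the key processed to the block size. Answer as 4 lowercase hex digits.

Key "o" = 6f is 1 byte ≤ B = 4; zero-pad to 4 bytes: K' = 6f 00 00 00.
K' ⊕ ipad = 59 36 36 36.
Inner input = 59 36 36 36 ∥ 1d.
Inner hash: even-index sum = 172 mod 256 = 172; odd-index sum = 108 mod 256 = 108 → ac 6c.

ac6c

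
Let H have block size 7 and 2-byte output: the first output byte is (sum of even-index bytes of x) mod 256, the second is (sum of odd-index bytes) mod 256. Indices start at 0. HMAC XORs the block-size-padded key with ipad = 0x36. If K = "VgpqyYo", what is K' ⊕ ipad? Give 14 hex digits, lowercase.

605146474f6f59

Key "VgpqyYo" = 56 67 70 71 79 59 6f is exactly B = 7 bytes: K' = 56 67 70 71 79 59 6f.
XOR each byte with 0x36: 56⊕36=60, 67⊕36=51, 70⊕36=46, 71⊕36=47, 79⊕36=4f, 59⊕36=6f, 6f⊕36=59.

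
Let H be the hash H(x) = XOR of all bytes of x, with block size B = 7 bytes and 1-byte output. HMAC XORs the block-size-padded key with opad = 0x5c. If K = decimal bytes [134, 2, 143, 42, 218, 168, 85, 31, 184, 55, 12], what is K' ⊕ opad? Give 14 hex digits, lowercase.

Key decimal bytes [134, 2, 143, 42, 218, 168, 85, 31, 184, 55, 12] = 86 02 8f 2a da a8 55 1f b8 37 0c is 11 bytes > B = 7, so hash it first: H(key) = 9a, then zero-pad to 7 bytes: K' = 9a 00 00 00 00 00 00.
XOR each byte with 0x5c: 9a⊕5c=c6, 00⊕5c=5c, 00⊕5c=5c, 00⊕5c=5c, 00⊕5c=5c, 00⊕5c=5c, 00⊕5c=5c.

c65c5c5c5c5c5c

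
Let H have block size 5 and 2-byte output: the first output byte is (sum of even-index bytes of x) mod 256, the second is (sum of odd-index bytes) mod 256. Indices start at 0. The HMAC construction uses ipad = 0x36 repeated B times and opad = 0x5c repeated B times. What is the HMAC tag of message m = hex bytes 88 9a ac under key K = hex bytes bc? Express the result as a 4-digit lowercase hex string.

3848

Key hex bytes bc is 1 byte ≤ B = 5; zero-pad to 5 bytes: K' = bc 00 00 00 00.
K' ⊕ ipad = 8a 36 36 36 36.  K' ⊕ opad = e0 5c 5c 5c 5c.
Inner input = (K'⊕ipad) ∥ m = 8a 36 36 36 36 ∥ 88 9a ac.
Inner hash: even-index sum = 400 mod 256 = 144; odd-index sum = 416 mod 256 = 160 → 90 a0.
Outer input = (K'⊕opad) ∥ inner = e0 5c 5c 5c 5c ∥ 90 a0.
Outer hash (tag): even-index sum = 568 mod 256 = 56; odd-index sum = 328 mod 256 = 72 → 38 48.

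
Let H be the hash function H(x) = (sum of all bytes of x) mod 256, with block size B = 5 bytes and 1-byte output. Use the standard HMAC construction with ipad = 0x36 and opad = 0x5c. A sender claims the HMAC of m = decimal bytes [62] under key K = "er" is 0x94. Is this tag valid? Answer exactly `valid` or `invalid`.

invalid

Key "er" = 65 72 is 2 bytes ≤ B = 5; zero-pad to 5 bytes: K' = 65 72 00 00 00.
K' ⊕ ipad = 53 44 36 36 36; K' ⊕ opad = 39 2e 5c 5c 5c.
Inner hash: sum = 83+68+54+54+54+62 = 375; mod 256 = 119 → 77.
Outer hash (recomputed tag): sum = 57+46+92+92+92+119 = 498; mod 256 = 242 → f2.
Recomputed tag = f2; claimed = 94 → mismatch.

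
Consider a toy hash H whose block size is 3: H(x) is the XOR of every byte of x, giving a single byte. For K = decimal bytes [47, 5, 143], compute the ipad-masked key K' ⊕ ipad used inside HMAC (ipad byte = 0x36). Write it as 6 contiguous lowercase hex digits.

1933b9

Key decimal bytes [47, 5, 143] = 2f 05 8f is exactly B = 3 bytes: K' = 2f 05 8f.
XOR each byte with 0x36: 2f⊕36=19, 05⊕36=33, 8f⊕36=b9.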